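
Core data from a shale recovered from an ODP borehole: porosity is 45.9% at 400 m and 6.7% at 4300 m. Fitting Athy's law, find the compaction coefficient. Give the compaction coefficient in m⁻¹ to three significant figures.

Working in km (1 km = 1000 m; c in km⁻¹ = c in m⁻¹ × 1000):
Athy: n(d) = n₀ e^(−cd) ⇒ n₁/n₂ = e^{c(d₂−d₁)} ⇒ c = ln(n₁/n₂)/(d₂−d₁)
c = ln(0.459/0.067) / (4.3 − 0.4) = ln(6.851) / 3.9 = 1.9244 / 3.9 = 0.4934 km⁻¹

0.000493 m⁻¹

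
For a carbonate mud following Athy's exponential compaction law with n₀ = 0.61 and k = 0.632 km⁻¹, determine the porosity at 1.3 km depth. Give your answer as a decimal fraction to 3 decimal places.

0.268

n = n₀·exp(−k·z) = 0.61 × exp(−0.632 × 1.3) = 0.61 × exp(−0.8216)
  = 0.61 × 0.4397 = 0.2682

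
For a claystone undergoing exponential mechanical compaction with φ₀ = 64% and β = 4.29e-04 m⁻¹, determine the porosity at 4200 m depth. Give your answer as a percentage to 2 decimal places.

Working in km (1 km = 1000 m; β in km⁻¹ = β in m⁻¹ × 1000):
φ = φ₀·exp(−β·d) = 0.64 × exp(−0.429 × 4.2) = 0.64 × exp(−1.802)
  = 0.64 × 0.1650 = 0.1056

10.56%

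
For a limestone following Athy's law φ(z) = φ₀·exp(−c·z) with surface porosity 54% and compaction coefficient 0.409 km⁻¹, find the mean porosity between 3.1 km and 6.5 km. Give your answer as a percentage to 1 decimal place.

8.2%

⟨φ⟩ = (1/(z₂−z₁)) ∫ φ₀ e^(−cz) dz = φ₀·(e^(−c·z₁) − e^(−c·z₂)) / (c·(z₂−z₁))
e^(−0.409×3.1) = 0.2814; e^(−0.409×6.5) = 0.0701
⟨φ⟩ = 0.54 × (0.2814 − 0.0701) / (0.409 × 3.4) = 0.54 × 0.1520 = 0.0821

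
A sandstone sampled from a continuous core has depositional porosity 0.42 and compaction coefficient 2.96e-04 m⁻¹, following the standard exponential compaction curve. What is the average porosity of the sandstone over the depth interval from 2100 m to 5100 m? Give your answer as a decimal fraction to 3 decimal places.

0.150

Working in km (1 km = 1000 m; β in km⁻¹ = β in m⁻¹ × 1000):
⟨phi⟩ = (1/(Z₂−Z₁)) ∫ phi₀ e^(−βZ) dZ = phi₀·(e^(−β·Z₁) − e^(−β·Z₂)) / (β·(Z₂−Z₁))
e^(−0.296×2.1) = 0.5371; e^(−0.296×5.1) = 0.2210
⟨phi⟩ = 0.42 × (0.5371 − 0.2210) / (0.296 × 3) = 0.42 × 0.3560 = 0.1495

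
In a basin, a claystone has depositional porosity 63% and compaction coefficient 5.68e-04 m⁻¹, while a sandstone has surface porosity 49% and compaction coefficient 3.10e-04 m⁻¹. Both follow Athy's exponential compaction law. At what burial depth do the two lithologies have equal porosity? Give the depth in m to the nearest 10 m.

Working in km (1 km = 1000 m; c in km⁻¹ = c in m⁻¹ × 1000):
Set phi₀ₐ e^(−cₐZ) = phi₀ᵦ e^(−cᵦZ) ⇒ ln(phi₀ₐ/phi₀ᵦ) = (cₐ − cᵦ)·Z
Z = ln(0.63/0.49) / (0.568 − 0.31) = 0.2513 / 0.258 = 0.974 km

970 m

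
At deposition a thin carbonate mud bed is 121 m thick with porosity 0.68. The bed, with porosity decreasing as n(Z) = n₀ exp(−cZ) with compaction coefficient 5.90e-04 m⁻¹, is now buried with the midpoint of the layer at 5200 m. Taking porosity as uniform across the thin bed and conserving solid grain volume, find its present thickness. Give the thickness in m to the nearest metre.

40 m

Working in km (1 km = 1000 m; c in km⁻¹ = c in m⁻¹ × 1000):
Porosity at 5.2 km: n = 0.68·exp(−0.59×5.2) = 0.0316
Solid-volume conservation: h(1−n) = h₀(1−n₀) ⇒ h = h₀·(1−n₀)/(1−n)
h = 0.121 × (1 − 0.68)/(1 − 0.0316) = 0.121 × 0.3305 = 0.0400 km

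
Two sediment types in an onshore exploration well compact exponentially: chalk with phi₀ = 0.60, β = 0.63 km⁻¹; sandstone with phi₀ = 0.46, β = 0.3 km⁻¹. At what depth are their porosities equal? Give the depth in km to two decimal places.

0.81 km

Set phi₀ₐ e^(−βₐZ) = phi₀ᵦ e^(−βᵦZ) ⇒ ln(phi₀ₐ/phi₀ᵦ) = (βₐ − βᵦ)·Z
Z = ln(0.6/0.46) / (0.63 − 0.3) = 0.2657 / 0.33 = 0.805 km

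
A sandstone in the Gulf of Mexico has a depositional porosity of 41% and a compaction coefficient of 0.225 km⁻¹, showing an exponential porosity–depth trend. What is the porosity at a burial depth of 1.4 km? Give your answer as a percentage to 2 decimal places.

φ = φ₀·exp(−k·Z) = 0.41 × exp(−0.225 × 1.4) = 0.41 × exp(−0.315)
  = 0.41 × 0.7298 = 0.2992

29.92%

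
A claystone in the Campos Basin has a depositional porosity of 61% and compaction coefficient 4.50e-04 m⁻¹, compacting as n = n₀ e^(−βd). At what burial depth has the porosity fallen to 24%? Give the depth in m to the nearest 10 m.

2070 m

Working in km (1 km = 1000 m; β in km⁻¹ = β in m⁻¹ × 1000):
Invert Athy's law: d = ln(n₀/n) / β
d = ln(0.61/0.24) / 0.45 = ln(2.542) / 0.45 = 0.9328 / 0.45 = 2.073 km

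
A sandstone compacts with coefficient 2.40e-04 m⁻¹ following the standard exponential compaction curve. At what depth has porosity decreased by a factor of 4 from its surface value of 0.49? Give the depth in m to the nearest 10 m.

5780 m

Working in km (1 km = 1000 m; β in km⁻¹ = β in m⁻¹ × 1000):
phi/phi₀ = 1/4 ⇒ exp(−β·Z) = 1/4 ⇒ Z = ln(4) / β
Z = 1.3863 / 0.24 = 5.776 km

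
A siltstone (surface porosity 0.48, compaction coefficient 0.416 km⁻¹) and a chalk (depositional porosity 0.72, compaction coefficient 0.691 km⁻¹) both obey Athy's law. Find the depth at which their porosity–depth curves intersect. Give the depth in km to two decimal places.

1.47 km

Set n₀ₐ e^(−βₐd) = n₀ᵦ e^(−βᵦd) ⇒ ln(n₀ₐ/n₀ᵦ) = (βₐ − βᵦ)·d
d = ln(0.48/0.72) / (0.416 − 0.691) = -0.4055 / -0.275 = 1.474 km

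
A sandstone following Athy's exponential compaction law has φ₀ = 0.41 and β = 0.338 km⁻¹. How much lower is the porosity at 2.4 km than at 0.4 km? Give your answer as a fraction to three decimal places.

0.176

φ(0.4) = 0.41·e^(−0.338×0.4) = 0.3582
φ(2.4) = 0.41·e^(−0.338×2.4) = 0.1822
Δφ = 0.3582 − 0.1822 = 0.1760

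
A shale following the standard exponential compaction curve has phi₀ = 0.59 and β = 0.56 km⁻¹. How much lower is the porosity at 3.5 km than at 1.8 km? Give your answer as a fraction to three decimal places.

0.132

phi(1.8) = 0.59·e^(−0.56×1.8) = 0.2153
phi(3.5) = 0.59·e^(−0.56×3.5) = 0.0831
Δphi = 0.2153 − 0.0831 = 0.1322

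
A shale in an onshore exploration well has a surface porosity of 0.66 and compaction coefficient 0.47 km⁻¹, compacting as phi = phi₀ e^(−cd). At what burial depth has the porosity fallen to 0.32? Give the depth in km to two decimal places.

1.54 km

Invert Athy's law: d = ln(phi₀/phi) / c
d = ln(0.66/0.32) / 0.47 = ln(2.062) / 0.47 = 0.7239 / 0.47 = 1.540 km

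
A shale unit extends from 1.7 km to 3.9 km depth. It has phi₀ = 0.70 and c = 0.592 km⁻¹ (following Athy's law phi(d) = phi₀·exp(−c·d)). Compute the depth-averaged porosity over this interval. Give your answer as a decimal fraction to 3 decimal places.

⟨phi⟩ = (1/(d₂−d₁)) ∫ phi₀ e^(−cd) dd = phi₀·(e^(−c·d₁) − e^(−c·d₂)) / (c·(d₂−d₁))
e^(−0.592×1.7) = 0.3655; e^(−0.592×3.9) = 0.0994
⟨phi⟩ = 0.7 × (0.3655 − 0.0994) / (0.592 × 2.2) = 0.7 × 0.2044 = 0.1430

0.143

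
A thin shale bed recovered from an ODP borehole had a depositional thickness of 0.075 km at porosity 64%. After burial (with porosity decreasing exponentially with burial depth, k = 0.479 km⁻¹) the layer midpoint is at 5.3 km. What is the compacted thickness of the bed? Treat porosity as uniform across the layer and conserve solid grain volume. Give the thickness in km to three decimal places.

Porosity at 5.3 km: n = 0.64·exp(−0.479×5.3) = 0.0505
Solid-volume conservation: h(1−n) = h₀(1−n₀) ⇒ h = h₀·(1−n₀)/(1−n)
h = 0.075 × (1 − 0.64)/(1 − 0.0505) = 0.075 × 0.3792 = 0.0284 km

0.028 km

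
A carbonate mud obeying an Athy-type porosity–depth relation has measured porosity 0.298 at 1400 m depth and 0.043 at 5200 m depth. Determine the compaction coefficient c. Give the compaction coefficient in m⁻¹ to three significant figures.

Working in km (1 km = 1000 m; c in km⁻¹ = c in m⁻¹ × 1000):
Athy: φ(d) = φ₀ e^(−cd) ⇒ φ₁/φ₂ = e^{c(d₂−d₁)} ⇒ c = ln(φ₁/φ₂)/(d₂−d₁)
c = ln(0.298/0.043) / (5.2 − 1.4) = ln(6.93) / 3.8 = 1.9359 / 3.8 = 0.5094 km⁻¹

0.000509 m⁻¹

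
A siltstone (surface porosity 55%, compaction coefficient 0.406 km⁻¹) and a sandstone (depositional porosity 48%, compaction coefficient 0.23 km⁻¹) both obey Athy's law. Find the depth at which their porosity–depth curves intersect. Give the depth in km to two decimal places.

Set n₀ₐ e^(−βₐz) = n₀ᵦ e^(−βᵦz) ⇒ ln(n₀ₐ/n₀ᵦ) = (βₐ − βᵦ)·z
z = ln(0.55/0.48) / (0.406 − 0.23) = 0.1361 / 0.176 = 0.773 km

0.77 km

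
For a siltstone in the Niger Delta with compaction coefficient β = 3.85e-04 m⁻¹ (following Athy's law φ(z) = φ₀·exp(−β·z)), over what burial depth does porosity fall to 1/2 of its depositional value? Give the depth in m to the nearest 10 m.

Working in km (1 km = 1000 m; β in km⁻¹ = β in m⁻¹ × 1000):
φ/φ₀ = 1/2 ⇒ exp(−β·z) = 1/2 ⇒ z = ln(2) / β
z = 0.6931 / 0.385 = 1.800 km

1800 m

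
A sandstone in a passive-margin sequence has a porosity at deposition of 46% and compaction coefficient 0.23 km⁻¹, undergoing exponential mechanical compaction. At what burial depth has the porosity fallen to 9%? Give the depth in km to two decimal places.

Invert Athy's law: z = ln(n₀/n) / β
z = ln(0.46/0.09) / 0.23 = ln(5.111) / 0.23 = 1.6314 / 0.23 = 7.093 km

7.09 km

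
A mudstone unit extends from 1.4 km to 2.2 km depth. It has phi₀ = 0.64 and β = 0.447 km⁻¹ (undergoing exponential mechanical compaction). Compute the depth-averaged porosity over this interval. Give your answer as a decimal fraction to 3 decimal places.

⟨phi⟩ = (1/(Z₂−Z₁)) ∫ phi₀ e^(−βZ) dZ = phi₀·(e^(−β·Z₁) − e^(−β·Z₂)) / (β·(Z₂−Z₁))
e^(−0.447×1.4) = 0.5348; e^(−0.447×2.2) = 0.3740
⟨phi⟩ = 0.64 × (0.5348 − 0.3740) / (0.447 × 0.8) = 0.64 × 0.4497 = 0.2878

0.288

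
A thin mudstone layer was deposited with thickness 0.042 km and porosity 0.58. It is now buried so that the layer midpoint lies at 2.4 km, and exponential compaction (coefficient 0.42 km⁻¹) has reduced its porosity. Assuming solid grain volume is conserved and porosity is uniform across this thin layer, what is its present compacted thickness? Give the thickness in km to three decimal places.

0.022 km

Porosity at 2.4 km: φ = 0.58·exp(−0.42×2.4) = 0.2117
Solid-volume conservation: h(1−φ) = h₀(1−φ₀) ⇒ h = h₀·(1−φ₀)/(1−φ)
h = 0.042 × (1 − 0.58)/(1 − 0.2117) = 0.042 × 0.5328 = 0.0224 km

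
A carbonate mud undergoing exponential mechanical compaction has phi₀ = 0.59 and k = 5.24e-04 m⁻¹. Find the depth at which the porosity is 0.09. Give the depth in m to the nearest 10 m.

Working in km (1 km = 1000 m; k in km⁻¹ = k in m⁻¹ × 1000):
Invert Athy's law: Z = ln(phi₀/phi) / k
Z = ln(0.59/0.09) / 0.524 = ln(6.556) / 0.524 = 1.8803 / 0.524 = 3.588 km

3590 m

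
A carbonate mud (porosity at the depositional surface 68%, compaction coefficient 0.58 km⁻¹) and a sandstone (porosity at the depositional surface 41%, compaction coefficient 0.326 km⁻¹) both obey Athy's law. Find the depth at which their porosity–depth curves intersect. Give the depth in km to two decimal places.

1.99 km

Set phi₀ₐ e^(−kₐZ) = phi₀ᵦ e^(−kᵦZ) ⇒ ln(phi₀ₐ/phi₀ᵦ) = (kₐ − kᵦ)·Z
Z = ln(0.68/0.41) / (0.58 − 0.326) = 0.5059 / 0.254 = 1.992 km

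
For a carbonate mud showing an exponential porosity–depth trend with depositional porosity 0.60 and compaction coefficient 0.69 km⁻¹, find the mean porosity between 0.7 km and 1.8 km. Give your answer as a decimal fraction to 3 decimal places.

⟨n⟩ = (1/(z₂−z₁)) ∫ n₀ e^(−kz) dz = n₀·(e^(−k·z₁) − e^(−k·z₂)) / (k·(z₂−z₁))
e^(−0.69×0.7) = 0.6169; e^(−0.69×1.8) = 0.2888
⟨n⟩ = 0.6 × (0.6169 − 0.2888) / (0.69 × 1.1) = 0.6 × 0.4323 = 0.2594

0.259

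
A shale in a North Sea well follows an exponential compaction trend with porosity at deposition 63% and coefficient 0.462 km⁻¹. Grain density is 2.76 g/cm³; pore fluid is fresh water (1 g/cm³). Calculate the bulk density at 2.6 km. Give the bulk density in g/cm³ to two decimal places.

Porosity at depth: φ = 0.63·exp(−0.462×2.6) = 0.63×0.3008 = 0.1895
Bulk density: ρ_b = (1−φ)ρ_g + φ·ρ_f = 0.8105×2.76 + 0.1895×1
       = 2.237 + 0.190 = 2.426 g/cm³

2.43 g/cm³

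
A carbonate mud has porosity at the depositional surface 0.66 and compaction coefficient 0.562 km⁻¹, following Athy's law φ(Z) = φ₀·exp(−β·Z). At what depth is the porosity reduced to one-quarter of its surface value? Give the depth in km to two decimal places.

2.47 km

φ/φ₀ = 1/4 ⇒ exp(−β·Z) = 1/4 ⇒ Z = ln(4) / β
Z = 1.3863 / 0.562 = 2.467 km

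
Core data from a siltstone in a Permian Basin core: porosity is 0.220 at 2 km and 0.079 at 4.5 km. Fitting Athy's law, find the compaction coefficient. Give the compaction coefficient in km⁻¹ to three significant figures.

Athy: phi(z) = phi₀ e^(−βz) ⇒ phi₁/phi₂ = e^{β(z₂−z₁)} ⇒ β = ln(phi₁/phi₂)/(z₂−z₁)
β = ln(0.22/0.079) / (4.5 − 2) = ln(2.785) / 2.5 = 1.0242 / 2.5 = 0.4097 km⁻¹

0.410 km⁻¹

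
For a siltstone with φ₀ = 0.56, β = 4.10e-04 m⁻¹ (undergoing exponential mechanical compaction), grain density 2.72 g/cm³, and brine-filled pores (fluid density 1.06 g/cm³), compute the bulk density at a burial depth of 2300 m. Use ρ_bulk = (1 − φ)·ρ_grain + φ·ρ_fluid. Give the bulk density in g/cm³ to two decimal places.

2.36 g/cm³

Working in km (1 km = 1000 m; β in km⁻¹ = β in m⁻¹ × 1000):
Porosity at depth: φ = 0.56·exp(−0.41×2.3) = 0.56×0.3895 = 0.2181
Bulk density: ρ_b = (1−φ)ρ_g + φ·ρ_f = 0.7819×2.72 + 0.2181×1.06
       = 2.127 + 0.231 = 2.358 g/cm³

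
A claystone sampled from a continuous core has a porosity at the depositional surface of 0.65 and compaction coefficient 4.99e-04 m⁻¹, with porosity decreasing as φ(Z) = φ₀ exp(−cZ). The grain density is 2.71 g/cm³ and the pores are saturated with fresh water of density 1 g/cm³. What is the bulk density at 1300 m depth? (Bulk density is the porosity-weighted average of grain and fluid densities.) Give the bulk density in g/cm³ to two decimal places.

Working in km (1 km = 1000 m; c in km⁻¹ = c in m⁻¹ × 1000):
Porosity at depth: φ = 0.65·exp(−0.499×1.3) = 0.65×0.5227 = 0.3398
Bulk density: ρ_b = (1−φ)ρ_g + φ·ρ_f = 0.6602×2.71 + 0.3398×1
       = 1.789 + 0.340 = 2.129 g/cm³

2.13 g/cm³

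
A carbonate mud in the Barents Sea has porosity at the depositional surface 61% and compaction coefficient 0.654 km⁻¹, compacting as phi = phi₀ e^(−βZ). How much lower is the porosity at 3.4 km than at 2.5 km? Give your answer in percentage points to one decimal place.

5.3 percentage points

phi(2.5) = 0.61·e^(−0.654×2.5) = 0.1189
phi(3.4) = 0.61·e^(−0.654×3.4) = 0.0660
Δphi = 0.1189 − 0.0660 = 0.0529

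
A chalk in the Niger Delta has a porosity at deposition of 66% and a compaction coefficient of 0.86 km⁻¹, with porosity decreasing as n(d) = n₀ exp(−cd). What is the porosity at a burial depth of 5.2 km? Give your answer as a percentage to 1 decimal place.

0.8%

n = n₀·exp(−c·d) = 0.66 × exp(−0.86 × 5.2) = 0.66 × exp(−4.472)
  = 0.66 × 0.0114 = 0.0075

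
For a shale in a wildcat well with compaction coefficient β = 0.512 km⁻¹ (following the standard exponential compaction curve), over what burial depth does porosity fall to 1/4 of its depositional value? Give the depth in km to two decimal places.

2.71 km

φ/φ₀ = 1/4 ⇒ exp(−β·Z) = 1/4 ⇒ Z = ln(4) / β
Z = 1.3863 / 0.512 = 2.708 km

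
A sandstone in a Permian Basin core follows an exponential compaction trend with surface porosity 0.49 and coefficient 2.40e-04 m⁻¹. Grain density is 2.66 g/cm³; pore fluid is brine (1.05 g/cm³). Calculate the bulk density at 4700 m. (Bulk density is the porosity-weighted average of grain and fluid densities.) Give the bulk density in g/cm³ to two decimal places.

Working in km (1 km = 1000 m; k in km⁻¹ = k in m⁻¹ × 1000):
Porosity at depth: phi = 0.49·exp(−0.24×4.7) = 0.49×0.3237 = 0.1586
Bulk density: ρ_b = (1−phi)ρ_g + phi·ρ_f = 0.8414×2.66 + 0.1586×1.05
       = 2.238 + 0.167 = 2.405 g/cm³

2.40 g/cm³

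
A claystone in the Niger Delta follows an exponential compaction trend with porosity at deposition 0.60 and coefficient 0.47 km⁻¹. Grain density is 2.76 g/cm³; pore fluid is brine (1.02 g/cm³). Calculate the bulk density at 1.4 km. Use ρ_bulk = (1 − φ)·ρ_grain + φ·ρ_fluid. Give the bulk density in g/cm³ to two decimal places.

2.22 g/cm³

Porosity at depth: φ = 0.6·exp(−0.47×1.4) = 0.6×0.5179 = 0.3107
Bulk density: ρ_b = (1−φ)ρ_g + φ·ρ_f = 0.6893×2.76 + 0.3107×1.02
       = 1.902 + 0.317 = 2.219 g/cm³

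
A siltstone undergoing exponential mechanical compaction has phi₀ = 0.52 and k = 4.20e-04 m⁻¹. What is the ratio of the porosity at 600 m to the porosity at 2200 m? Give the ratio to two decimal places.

1.96

Working in km (1 km = 1000 m; k in km⁻¹ = k in m⁻¹ × 1000):
phi(z₁)/phi(z₂) = e^(−k·z₁)/e^(−k·z₂) = e^{k(z₂−z₁)}
= exp(0.42 × 1.6) = exp(0.672) = 1.9581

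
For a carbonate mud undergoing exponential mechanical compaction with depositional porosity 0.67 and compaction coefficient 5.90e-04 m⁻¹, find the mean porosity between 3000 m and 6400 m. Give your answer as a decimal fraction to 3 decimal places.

0.049

Working in km (1 km = 1000 m; k in km⁻¹ = k in m⁻¹ × 1000):
⟨phi⟩ = (1/(z₂−z₁)) ∫ phi₀ e^(−kz) dz = phi₀·(e^(−k·z₁) − e^(−k·z₂)) / (k·(z₂−z₁))
e^(−0.59×3) = 0.1703; e^(−0.59×6.4) = 0.0229
⟨phi⟩ = 0.67 × (0.1703 − 0.0229) / (0.59 × 3.4) = 0.67 × 0.0735 = 0.0492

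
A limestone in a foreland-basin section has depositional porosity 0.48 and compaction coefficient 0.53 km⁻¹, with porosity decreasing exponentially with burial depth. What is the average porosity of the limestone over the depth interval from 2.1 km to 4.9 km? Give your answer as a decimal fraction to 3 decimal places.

0.082

⟨φ⟩ = (1/(Z₂−Z₁)) ∫ φ₀ e^(−cZ) dZ = φ₀·(e^(−c·Z₁) − e^(−c·Z₂)) / (c·(Z₂−Z₁))
e^(−0.53×2.1) = 0.3286; e^(−0.53×4.9) = 0.0745
⟨φ⟩ = 0.48 × (0.3286 − 0.0745) / (0.53 × 2.8) = 0.48 × 0.1712 = 0.0822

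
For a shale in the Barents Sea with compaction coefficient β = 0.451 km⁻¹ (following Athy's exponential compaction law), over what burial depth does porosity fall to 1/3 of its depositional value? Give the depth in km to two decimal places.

2.44 km

phi/phi₀ = 1/3 ⇒ exp(−β·z) = 1/3 ⇒ z = ln(3) / β
z = 1.0986 / 0.451 = 2.436 km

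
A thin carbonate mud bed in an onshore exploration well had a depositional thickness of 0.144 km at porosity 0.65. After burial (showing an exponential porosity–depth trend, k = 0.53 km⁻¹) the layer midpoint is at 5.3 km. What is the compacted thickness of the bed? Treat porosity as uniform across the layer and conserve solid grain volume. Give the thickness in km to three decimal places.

Porosity at 5.3 km: n = 0.65·exp(−0.53×5.3) = 0.0392
Solid-volume conservation: h(1−n) = h₀(1−n₀) ⇒ h = h₀·(1−n₀)/(1−n)
h = 0.144 × (1 − 0.65)/(1 − 0.0392) = 0.144 × 0.3643 = 0.0525 km

0.052 km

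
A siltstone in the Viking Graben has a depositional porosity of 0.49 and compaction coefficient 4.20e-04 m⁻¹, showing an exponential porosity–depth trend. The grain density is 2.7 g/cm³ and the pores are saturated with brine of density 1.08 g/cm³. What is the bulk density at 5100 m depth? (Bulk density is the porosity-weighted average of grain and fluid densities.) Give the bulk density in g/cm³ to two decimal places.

2.61 g/cm³

Working in km (1 km = 1000 m; c in km⁻¹ = c in m⁻¹ × 1000):
Porosity at depth: n = 0.49·exp(−0.42×5.1) = 0.49×0.1174 = 0.0575
Bulk density: ρ_b = (1−n)ρ_g + n·ρ_f = 0.9425×2.7 + 0.0575×1.08
       = 2.545 + 0.062 = 2.607 g/cm³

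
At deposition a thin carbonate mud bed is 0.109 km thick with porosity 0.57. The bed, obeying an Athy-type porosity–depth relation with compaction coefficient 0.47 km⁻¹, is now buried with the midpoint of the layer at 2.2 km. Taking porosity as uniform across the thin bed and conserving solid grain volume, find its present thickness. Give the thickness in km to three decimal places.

Porosity at 2.2 km: phi = 0.57·exp(−0.47×2.2) = 0.2027
Solid-volume conservation: h(1−phi) = h₀(1−phi₀) ⇒ h = h₀·(1−phi₀)/(1−phi)
h = 0.109 × (1 − 0.57)/(1 − 0.2027) = 0.109 × 0.5393 = 0.0588 km

0.059 km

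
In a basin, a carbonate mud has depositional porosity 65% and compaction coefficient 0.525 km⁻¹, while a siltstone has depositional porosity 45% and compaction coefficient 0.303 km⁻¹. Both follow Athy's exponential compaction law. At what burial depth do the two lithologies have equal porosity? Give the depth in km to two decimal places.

Set phi₀ₐ e^(−βₐz) = phi₀ᵦ e^(−βᵦz) ⇒ ln(phi₀ₐ/phi₀ᵦ) = (βₐ − βᵦ)·z
z = ln(0.65/0.45) / (0.525 − 0.303) = 0.3677 / 0.222 = 1.656 km

1.66 km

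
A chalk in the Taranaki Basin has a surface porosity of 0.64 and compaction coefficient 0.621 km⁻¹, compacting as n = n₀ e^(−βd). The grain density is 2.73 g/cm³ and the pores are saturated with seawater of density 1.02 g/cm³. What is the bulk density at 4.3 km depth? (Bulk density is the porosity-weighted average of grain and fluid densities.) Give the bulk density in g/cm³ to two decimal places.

Porosity at depth: n = 0.64·exp(−0.621×4.3) = 0.64×0.0692 = 0.0443
Bulk density: ρ_b = (1−n)ρ_g + n·ρ_f = 0.9557×2.73 + 0.0443×1.02
       = 2.609 + 0.045 = 2.654 g/cm³

2.65 g/cm³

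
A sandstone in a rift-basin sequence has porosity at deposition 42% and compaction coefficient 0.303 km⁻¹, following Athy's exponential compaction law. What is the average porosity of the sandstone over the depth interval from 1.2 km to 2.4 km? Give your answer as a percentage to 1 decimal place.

⟨n⟩ = (1/(z₂−z₁)) ∫ n₀ e^(−kz) dz = n₀·(e^(−k·z₁) − e^(−k·z₂)) / (k·(z₂−z₁))
e^(−0.303×1.2) = 0.6952; e^(−0.303×2.4) = 0.4833
⟨n⟩ = 0.42 × (0.6952 − 0.4833) / (0.303 × 1.2) = 0.42 × 0.5828 = 0.2448

24.5%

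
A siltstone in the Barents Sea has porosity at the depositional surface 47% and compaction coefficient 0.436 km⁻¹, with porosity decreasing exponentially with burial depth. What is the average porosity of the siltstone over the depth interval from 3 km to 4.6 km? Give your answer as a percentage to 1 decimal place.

⟨φ⟩ = (1/(d₂−d₁)) ∫ φ₀ e^(−cd) dd = φ₀·(e^(−c·d₁) − e^(−c·d₂)) / (c·(d₂−d₁))
e^(−0.436×3) = 0.2704; e^(−0.436×4.6) = 0.1346
⟨φ⟩ = 0.47 × (0.2704 − 0.1346) / (0.436 × 1.6) = 0.47 × 0.1946 = 0.0915

9.1%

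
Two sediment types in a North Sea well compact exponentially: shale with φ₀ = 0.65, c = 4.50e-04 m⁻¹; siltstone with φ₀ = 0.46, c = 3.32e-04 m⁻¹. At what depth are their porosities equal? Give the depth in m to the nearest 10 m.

Working in km (1 km = 1000 m; c in km⁻¹ = c in m⁻¹ × 1000):
Set φ₀ₐ e^(−cₐz) = φ₀ᵦ e^(−cᵦz) ⇒ ln(φ₀ₐ/φ₀ᵦ) = (cₐ − cᵦ)·z
z = ln(0.65/0.46) / (0.45 − 0.332) = 0.3457 / 0.118 = 2.930 km

2930 m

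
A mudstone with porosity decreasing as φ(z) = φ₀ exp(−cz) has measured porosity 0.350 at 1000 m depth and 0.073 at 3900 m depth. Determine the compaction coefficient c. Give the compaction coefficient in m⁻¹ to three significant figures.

Working in km (1 km = 1000 m; c in km⁻¹ = c in m⁻¹ × 1000):
Athy: φ(z) = φ₀ e^(−cz) ⇒ φ₁/φ₂ = e^{c(z₂−z₁)} ⇒ c = ln(φ₁/φ₂)/(z₂−z₁)
c = ln(0.35/0.073) / (3.9 − 1) = ln(4.795) / 2.9 = 1.5675 / 2.9 = 0.5405 km⁻¹

0.000541 m⁻¹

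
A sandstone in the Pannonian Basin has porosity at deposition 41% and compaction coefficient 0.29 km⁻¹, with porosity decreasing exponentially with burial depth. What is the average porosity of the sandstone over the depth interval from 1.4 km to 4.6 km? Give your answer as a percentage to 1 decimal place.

⟨φ⟩ = (1/(Z₂−Z₁)) ∫ φ₀ e^(−βZ) dZ = φ₀·(e^(−β·Z₁) − e^(−β·Z₂)) / (β·(Z₂−Z₁))
e^(−0.29×1.4) = 0.6663; e^(−0.29×4.6) = 0.2634
⟨φ⟩ = 0.41 × (0.6663 − 0.2634) / (0.29 × 3.2) = 0.41 × 0.4341 = 0.1780

17.8%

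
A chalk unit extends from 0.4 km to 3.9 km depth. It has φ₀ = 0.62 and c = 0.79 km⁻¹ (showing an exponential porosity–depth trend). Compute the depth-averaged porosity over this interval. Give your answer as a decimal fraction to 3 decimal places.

⟨φ⟩ = (1/(d₂−d₁)) ∫ φ₀ e^(−cd) dd = φ₀·(e^(−c·d₁) − e^(−c·d₂)) / (c·(d₂−d₁))
e^(−0.79×0.4) = 0.7291; e^(−0.79×3.9) = 0.0459
⟨φ⟩ = 0.62 × (0.7291 − 0.0459) / (0.79 × 3.5) = 0.62 × 0.2471 = 0.1532

0.153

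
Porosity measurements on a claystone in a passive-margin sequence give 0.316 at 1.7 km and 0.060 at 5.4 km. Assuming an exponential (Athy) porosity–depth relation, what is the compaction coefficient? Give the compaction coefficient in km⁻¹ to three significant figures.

0.449 km⁻¹

Athy: φ(d) = φ₀ e^(−βd) ⇒ φ₁/φ₂ = e^{β(d₂−d₁)} ⇒ β = ln(φ₁/φ₂)/(d₂−d₁)
β = ln(0.316/0.06) / (5.4 − 1.7) = ln(5.267) / 3.7 = 1.6614 / 3.7 = 0.449 km⁻¹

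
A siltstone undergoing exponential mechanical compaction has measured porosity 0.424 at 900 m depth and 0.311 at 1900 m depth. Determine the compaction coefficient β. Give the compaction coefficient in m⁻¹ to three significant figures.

Working in km (1 km = 1000 m; β in km⁻¹ = β in m⁻¹ × 1000):
Athy: φ(Z) = φ₀ e^(−βZ) ⇒ φ₁/φ₂ = e^{β(Z₂−Z₁)} ⇒ β = ln(φ₁/φ₂)/(Z₂−Z₁)
β = ln(0.424/0.311) / (1.9 − 0.9) = ln(1.363) / 1 = 0.3099 / 1 = 0.3099 km⁻¹

0.000310 m⁻¹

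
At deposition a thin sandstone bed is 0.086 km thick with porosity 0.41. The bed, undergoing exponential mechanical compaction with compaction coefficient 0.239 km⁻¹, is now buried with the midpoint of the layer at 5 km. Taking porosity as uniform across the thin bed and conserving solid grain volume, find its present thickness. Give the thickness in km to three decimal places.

0.058 km

Porosity at 5 km: φ = 0.41·exp(−0.239×5) = 0.1241
Solid-volume conservation: h(1−φ) = h₀(1−φ₀) ⇒ h = h₀·(1−φ₀)/(1−φ)
h = 0.086 × (1 − 0.41)/(1 − 0.1241) = 0.086 × 0.6736 = 0.0579 km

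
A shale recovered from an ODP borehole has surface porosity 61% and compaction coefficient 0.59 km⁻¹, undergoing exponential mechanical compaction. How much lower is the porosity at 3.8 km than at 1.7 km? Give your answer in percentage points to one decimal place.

15.9 percentage points

phi(1.7) = 0.61·e^(−0.59×1.7) = 0.2237
phi(3.8) = 0.61·e^(−0.59×3.8) = 0.0648
Δphi = 0.2237 − 0.0648 = 0.1589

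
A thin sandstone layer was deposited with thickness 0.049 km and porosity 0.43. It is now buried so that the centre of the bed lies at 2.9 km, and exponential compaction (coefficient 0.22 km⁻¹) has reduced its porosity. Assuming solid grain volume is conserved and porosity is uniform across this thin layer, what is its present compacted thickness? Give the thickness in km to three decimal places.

Porosity at 2.9 km: n = 0.43·exp(−0.22×2.9) = 0.2272
Solid-volume conservation: h(1−n) = h₀(1−n₀) ⇒ h = h₀·(1−n₀)/(1−n)
h = 0.049 × (1 − 0.43)/(1 − 0.2272) = 0.049 × 0.7376 = 0.0361 km

0.036 km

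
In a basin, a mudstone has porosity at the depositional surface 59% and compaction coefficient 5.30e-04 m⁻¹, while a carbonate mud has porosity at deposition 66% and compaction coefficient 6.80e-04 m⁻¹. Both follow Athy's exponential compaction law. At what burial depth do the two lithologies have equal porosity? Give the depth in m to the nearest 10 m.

Working in km (1 km = 1000 m; c in km⁻¹ = c in m⁻¹ × 1000):
Set n₀ₐ e^(−cₐz) = n₀ᵦ e^(−cᵦz) ⇒ ln(n₀ₐ/n₀ᵦ) = (cₐ − cᵦ)·z
z = ln(0.59/0.66) / (0.53 − 0.68) = -0.1121 / -0.15 = 0.747 km

750 m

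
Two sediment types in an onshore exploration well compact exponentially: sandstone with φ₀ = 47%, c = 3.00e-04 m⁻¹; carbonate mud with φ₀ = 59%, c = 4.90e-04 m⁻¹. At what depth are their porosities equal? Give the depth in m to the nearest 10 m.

Working in km (1 km = 1000 m; c in km⁻¹ = c in m⁻¹ × 1000):
Set φ₀ₐ e^(−cₐz) = φ₀ᵦ e^(−cᵦz) ⇒ ln(φ₀ₐ/φ₀ᵦ) = (cₐ − cᵦ)·z
z = ln(0.47/0.59) / (0.3 − 0.49) = -0.2274 / -0.19 = 1.197 km

1200 m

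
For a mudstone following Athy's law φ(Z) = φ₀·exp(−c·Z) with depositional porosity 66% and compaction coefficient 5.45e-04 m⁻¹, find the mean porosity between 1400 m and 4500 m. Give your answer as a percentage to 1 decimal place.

14.9%

Working in km (1 km = 1000 m; c in km⁻¹ = c in m⁻¹ × 1000):
⟨φ⟩ = (1/(Z₂−Z₁)) ∫ φ₀ e^(−cZ) dZ = φ₀·(e^(−c·Z₁) − e^(−c·Z₂)) / (c·(Z₂−Z₁))
e^(−0.545×1.4) = 0.4663; e^(−0.545×4.5) = 0.0861
⟨φ⟩ = 0.66 × (0.4663 − 0.0861) / (0.545 × 3.1) = 0.66 × 0.2250 = 0.1485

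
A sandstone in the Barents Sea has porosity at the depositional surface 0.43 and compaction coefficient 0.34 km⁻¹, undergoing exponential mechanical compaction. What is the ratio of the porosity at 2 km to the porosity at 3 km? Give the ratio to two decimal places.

φ(z₁)/φ(z₂) = e^(−β·z₁)/e^(−β·z₂) = e^{β(z₂−z₁)}
= exp(0.34 × 1) = exp(0.34) = 1.4049

1.40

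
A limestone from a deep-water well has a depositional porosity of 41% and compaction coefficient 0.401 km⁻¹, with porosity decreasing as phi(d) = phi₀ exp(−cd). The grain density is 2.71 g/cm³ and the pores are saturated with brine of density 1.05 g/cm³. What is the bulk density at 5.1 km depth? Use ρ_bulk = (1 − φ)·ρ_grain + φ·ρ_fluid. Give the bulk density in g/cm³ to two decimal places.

Porosity at depth: phi = 0.41·exp(−0.401×5.1) = 0.41×0.1294 = 0.0530
Bulk density: ρ_b = (1−phi)ρ_g + phi·ρ_f = 0.9470×2.71 + 0.0530×1.05
       = 2.566 + 0.056 = 2.622 g/cm³

2.62 g/cm³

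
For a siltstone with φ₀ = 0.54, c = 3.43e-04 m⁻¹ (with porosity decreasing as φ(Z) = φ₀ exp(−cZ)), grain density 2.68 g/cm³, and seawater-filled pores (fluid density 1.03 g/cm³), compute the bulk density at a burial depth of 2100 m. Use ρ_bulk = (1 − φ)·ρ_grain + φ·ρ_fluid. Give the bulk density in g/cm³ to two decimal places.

2.25 g/cm³

Working in km (1 km = 1000 m; c in km⁻¹ = c in m⁻¹ × 1000):
Porosity at depth: φ = 0.54·exp(−0.343×2.1) = 0.54×0.4866 = 0.2628
Bulk density: ρ_b = (1−φ)ρ_g + φ·ρ_f = 0.7372×2.68 + 0.2628×1.03
       = 1.976 + 0.271 = 2.246 g/cm³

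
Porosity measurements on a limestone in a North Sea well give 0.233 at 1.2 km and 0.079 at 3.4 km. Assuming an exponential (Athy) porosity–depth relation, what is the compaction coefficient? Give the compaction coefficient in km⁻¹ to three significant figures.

Athy: φ(z) = φ₀ e^(−βz) ⇒ φ₁/φ₂ = e^{β(z₂−z₁)} ⇒ β = ln(φ₁/φ₂)/(z₂−z₁)
β = ln(0.233/0.079) / (3.4 − 1.2) = ln(2.949) / 2.2 = 1.0816 / 2.2 = 0.4916 km⁻¹

0.492 km⁻¹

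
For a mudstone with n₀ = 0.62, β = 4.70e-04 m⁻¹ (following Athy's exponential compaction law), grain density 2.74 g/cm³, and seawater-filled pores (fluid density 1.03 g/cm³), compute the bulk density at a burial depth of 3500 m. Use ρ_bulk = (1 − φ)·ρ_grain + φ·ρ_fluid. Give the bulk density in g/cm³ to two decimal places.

2.54 g/cm³

Working in km (1 km = 1000 m; β in km⁻¹ = β in m⁻¹ × 1000):
Porosity at depth: n = 0.62·exp(−0.47×3.5) = 0.62×0.1930 = 0.1197
Bulk density: ρ_b = (1−n)ρ_g + n·ρ_f = 0.8803×2.74 + 0.1197×1.03
       = 2.412 + 0.123 = 2.535 g/cm³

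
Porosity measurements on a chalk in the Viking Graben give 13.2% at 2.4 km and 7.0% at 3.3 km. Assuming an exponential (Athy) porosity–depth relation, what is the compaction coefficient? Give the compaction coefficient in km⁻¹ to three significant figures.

Athy: phi(z) = phi₀ e^(−cz) ⇒ phi₁/phi₂ = e^{c(z₂−z₁)} ⇒ c = ln(phi₁/phi₂)/(z₂−z₁)
c = ln(0.132/0.07) / (3.3 − 2.4) = ln(1.886) / 0.9 = 0.6343 / 0.9 = 0.7048 km⁻¹

0.705 km⁻¹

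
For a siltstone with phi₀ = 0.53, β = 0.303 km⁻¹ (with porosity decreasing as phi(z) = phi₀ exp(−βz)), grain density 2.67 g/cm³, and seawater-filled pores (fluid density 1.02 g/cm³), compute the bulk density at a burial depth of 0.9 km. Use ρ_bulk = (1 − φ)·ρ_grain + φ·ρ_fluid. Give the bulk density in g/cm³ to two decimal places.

Porosity at depth: phi = 0.53·exp(−0.303×0.9) = 0.53×0.7613 = 0.4035
Bulk density: ρ_b = (1−phi)ρ_g + phi·ρ_f = 0.5965×2.67 + 0.4035×1.02
       = 1.593 + 0.412 = 2.004 g/cm³

2.00 g/cm³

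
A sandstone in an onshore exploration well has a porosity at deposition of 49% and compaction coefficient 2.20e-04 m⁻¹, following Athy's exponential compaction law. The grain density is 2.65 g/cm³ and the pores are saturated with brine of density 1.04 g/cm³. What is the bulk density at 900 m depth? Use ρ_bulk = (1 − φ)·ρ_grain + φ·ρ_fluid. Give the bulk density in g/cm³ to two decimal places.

Working in km (1 km = 1000 m; β in km⁻¹ = β in m⁻¹ × 1000):
Porosity at depth: phi = 0.49·exp(−0.22×0.9) = 0.49×0.8204 = 0.4020
Bulk density: ρ_b = (1−phi)ρ_g + phi·ρ_f = 0.5980×2.65 + 0.4020×1.04
       = 1.585 + 0.418 = 2.003 g/cm³

2.00 g/cm³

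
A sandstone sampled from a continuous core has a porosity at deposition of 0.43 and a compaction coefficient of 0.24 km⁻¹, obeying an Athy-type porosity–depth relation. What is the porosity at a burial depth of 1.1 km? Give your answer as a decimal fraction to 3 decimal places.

phi = phi₀·exp(−β·z) = 0.43 × exp(−0.24 × 1.1) = 0.43 × exp(−0.264)
  = 0.43 × 0.7680 = 0.3302

0.330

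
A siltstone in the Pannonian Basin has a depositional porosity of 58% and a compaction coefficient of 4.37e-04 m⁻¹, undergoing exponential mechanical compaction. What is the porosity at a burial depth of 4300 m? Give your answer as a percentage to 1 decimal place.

8.9%

Working in km (1 km = 1000 m; c in km⁻¹ = c in m⁻¹ × 1000):
n = n₀·exp(−c·Z) = 0.58 × exp(−0.437 × 4.3) = 0.58 × exp(−1.879)
  = 0.58 × 0.1527 = 0.0886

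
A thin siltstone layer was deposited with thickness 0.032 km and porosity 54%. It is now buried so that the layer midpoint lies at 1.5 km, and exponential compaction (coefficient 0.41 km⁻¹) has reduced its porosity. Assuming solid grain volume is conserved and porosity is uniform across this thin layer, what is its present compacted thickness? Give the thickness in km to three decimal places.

0.021 km

Porosity at 1.5 km: φ = 0.54·exp(−0.41×1.5) = 0.2919
Solid-volume conservation: h(1−φ) = h₀(1−φ₀) ⇒ h = h₀·(1−φ₀)/(1−φ)
h = 0.032 × (1 − 0.54)/(1 − 0.2919) = 0.032 × 0.6497 = 0.0208 km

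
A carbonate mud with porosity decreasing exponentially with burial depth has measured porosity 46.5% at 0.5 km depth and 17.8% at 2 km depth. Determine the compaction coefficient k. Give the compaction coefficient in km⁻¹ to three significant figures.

Athy: n(d) = n₀ e^(−kd) ⇒ n₁/n₂ = e^{k(d₂−d₁)} ⇒ k = ln(n₁/n₂)/(d₂−d₁)
k = ln(0.465/0.178) / (2 − 0.5) = ln(2.612) / 1.5 = 0.9603 / 1.5 = 0.6402 km⁻¹

0.640 km⁻¹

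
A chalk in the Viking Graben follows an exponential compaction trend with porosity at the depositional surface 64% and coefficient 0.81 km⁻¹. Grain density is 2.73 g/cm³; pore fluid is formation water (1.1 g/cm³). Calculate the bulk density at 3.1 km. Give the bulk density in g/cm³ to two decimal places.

Porosity at depth: phi = 0.64·exp(−0.81×3.1) = 0.64×0.0812 = 0.0520
Bulk density: ρ_b = (1−phi)ρ_g + phi·ρ_f = 0.9480×2.73 + 0.0520×1.1
       = 2.588 + 0.057 = 2.645 g/cm³

2.65 g/cm³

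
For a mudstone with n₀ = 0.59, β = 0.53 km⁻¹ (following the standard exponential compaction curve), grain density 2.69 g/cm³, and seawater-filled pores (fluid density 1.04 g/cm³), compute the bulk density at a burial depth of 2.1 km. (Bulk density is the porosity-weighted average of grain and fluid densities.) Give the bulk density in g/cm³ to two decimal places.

Porosity at depth: n = 0.59·exp(−0.53×2.1) = 0.59×0.3286 = 0.1939
Bulk density: ρ_b = (1−n)ρ_g + n·ρ_f = 0.8061×2.69 + 0.1939×1.04
       = 2.169 + 0.202 = 2.370 g/cm³

2.37 g/cm³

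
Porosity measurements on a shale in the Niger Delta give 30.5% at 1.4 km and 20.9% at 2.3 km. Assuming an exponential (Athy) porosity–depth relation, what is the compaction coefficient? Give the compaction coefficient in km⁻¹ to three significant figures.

0.420 km⁻¹

Athy: φ(d) = φ₀ e^(−βd) ⇒ φ₁/φ₂ = e^{β(d₂−d₁)} ⇒ β = ln(φ₁/φ₂)/(d₂−d₁)
β = ln(0.305/0.209) / (2.3 − 1.4) = ln(1.459) / 0.9 = 0.3780 / 0.9 = 0.42 km⁻¹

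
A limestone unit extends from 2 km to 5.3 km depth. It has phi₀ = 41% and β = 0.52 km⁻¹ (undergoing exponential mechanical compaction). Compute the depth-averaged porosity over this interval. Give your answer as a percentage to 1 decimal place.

⟨phi⟩ = (1/(z₂−z₁)) ∫ phi₀ e^(−βz) dz = phi₀·(e^(−β·z₁) − e^(−β·z₂)) / (β·(z₂−z₁))
e^(−0.52×2) = 0.3535; e^(−0.52×5.3) = 0.0635
⟨phi⟩ = 0.41 × (0.3535 − 0.0635) / (0.52 × 3.3) = 0.41 × 0.1689 = 0.0693

6.9%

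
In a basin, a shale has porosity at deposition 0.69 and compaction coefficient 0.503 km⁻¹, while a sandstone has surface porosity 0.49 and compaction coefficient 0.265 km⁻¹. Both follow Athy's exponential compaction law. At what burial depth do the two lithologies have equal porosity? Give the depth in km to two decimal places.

1.44 km

Set n₀ₐ e^(−cₐZ) = n₀ᵦ e^(−cᵦZ) ⇒ ln(n₀ₐ/n₀ᵦ) = (cₐ − cᵦ)·Z
Z = ln(0.69/0.49) / (0.503 − 0.265) = 0.3423 / 0.238 = 1.438 km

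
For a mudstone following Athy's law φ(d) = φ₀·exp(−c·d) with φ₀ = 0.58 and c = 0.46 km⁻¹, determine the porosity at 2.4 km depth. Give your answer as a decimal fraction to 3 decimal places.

φ = φ₀·exp(−c·d) = 0.58 × exp(−0.46 × 2.4) = 0.58 × exp(−1.104)
  = 0.58 × 0.3315 = 0.1923

0.192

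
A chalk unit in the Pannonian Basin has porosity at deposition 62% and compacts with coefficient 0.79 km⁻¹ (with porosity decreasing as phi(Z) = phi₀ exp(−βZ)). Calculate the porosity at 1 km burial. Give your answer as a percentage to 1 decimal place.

phi = phi₀·exp(−β·Z) = 0.62 × exp(−0.79 × 1) = 0.62 × exp(−0.79)
  = 0.62 × 0.4538 = 0.2814

28.1%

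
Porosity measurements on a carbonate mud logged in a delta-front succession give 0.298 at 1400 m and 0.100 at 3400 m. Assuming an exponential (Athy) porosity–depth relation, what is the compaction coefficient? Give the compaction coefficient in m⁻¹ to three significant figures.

0.000546 m⁻¹

Working in km (1 km = 1000 m; k in km⁻¹ = k in m⁻¹ × 1000):
Athy: n(d) = n₀ e^(−kd) ⇒ n₁/n₂ = e^{k(d₂−d₁)} ⇒ k = ln(n₁/n₂)/(d₂−d₁)
k = ln(0.298/0.1) / (3.4 − 1.4) = ln(2.98) / 2 = 1.0919 / 2 = 0.546 km⁻¹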